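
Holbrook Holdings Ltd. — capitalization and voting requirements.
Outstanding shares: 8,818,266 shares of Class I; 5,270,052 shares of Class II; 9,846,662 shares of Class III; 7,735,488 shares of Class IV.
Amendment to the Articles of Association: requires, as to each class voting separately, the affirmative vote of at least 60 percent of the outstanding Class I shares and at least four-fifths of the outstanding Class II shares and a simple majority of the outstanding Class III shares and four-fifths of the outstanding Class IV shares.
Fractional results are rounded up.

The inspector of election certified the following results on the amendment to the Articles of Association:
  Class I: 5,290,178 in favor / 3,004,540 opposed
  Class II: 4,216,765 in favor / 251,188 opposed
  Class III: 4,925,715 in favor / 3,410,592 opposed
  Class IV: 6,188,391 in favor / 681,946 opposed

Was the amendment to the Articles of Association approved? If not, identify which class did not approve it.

Class I: 3/5 of 8818266 = 5290959.60, rounded up to 5290960; 5,290,960 required, 5,290,178 in favor — not approved.
Class II: 4/5 of 5270052 = 4216041.60, rounded up to 4216042; 4,216,042 required, 4,216,765 in favor — approved.
Class III: a majority of 9846662 is 4923332; 4,923,332 required, 4,925,715 in favor — approved.
Class IV: 4/5 of 7735488 = 6188390.40, rounded up to 6188391; 6,188,391 required, 6,188,391 in favor — approved.

Not approved — the Class I shares did not give the required vote.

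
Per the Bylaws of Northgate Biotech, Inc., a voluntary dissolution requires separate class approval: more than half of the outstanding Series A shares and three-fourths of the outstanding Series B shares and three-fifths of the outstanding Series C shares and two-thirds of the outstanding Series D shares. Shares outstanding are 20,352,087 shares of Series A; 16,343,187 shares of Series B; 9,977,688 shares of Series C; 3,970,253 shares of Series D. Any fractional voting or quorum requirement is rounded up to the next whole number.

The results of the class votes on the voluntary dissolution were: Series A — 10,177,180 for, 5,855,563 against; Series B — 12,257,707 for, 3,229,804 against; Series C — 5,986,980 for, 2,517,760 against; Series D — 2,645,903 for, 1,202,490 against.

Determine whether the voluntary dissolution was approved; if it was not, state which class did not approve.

Not approved — the Series D shares did not give the required vote.

Series A: a majority of 20352087 is 10176044; 10,176,044 required, 10,177,180 in favor — approved.
Series B: 3/4 of 16343187 = 12257390.25, rounded up to 12257391; 12,257,391 required, 12,257,707 in favor — approved.
Series C: 3/5 of 9977688 = 5986612.80, rounded up to 5986613; 5,986,613 required, 5,986,980 in favor — approved.
Series D: 2/3 of 3970253 = 2646835.33, rounded up to 2646836; 2,646,836 required, 2,645,903 in favor — not approved.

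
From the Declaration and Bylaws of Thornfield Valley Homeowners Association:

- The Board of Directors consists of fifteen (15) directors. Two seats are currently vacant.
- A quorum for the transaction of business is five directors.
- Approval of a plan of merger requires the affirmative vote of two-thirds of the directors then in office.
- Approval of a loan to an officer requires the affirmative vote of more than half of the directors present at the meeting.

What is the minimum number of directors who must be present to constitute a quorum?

The quorum is fixed at 5.

5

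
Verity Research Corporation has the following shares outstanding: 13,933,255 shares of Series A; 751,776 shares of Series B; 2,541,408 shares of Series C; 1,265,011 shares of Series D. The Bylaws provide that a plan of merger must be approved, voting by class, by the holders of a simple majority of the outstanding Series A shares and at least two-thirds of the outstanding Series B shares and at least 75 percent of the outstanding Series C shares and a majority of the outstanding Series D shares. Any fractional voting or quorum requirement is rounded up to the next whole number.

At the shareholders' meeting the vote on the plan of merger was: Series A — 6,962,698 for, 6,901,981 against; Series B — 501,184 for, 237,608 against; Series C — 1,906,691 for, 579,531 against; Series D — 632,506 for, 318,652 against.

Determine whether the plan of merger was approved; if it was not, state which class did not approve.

Series A: a majority of 13933255 is 6966628; 6,966,628 required, 6,962,698 in favor — not approved.
Series B: 2/3 of 751776 = 501184; 501,184 required, 501,184 in favor — approved.
Series C: 3/4 of 2541408 = 1906056; 1,906,056 required, 1,906,691 in favor — approved.
Series D: a majority of 1265011 is 632506; 632,506 required, 632,506 in favor — approved.

Not approved — the Series A shares did not give the required vote.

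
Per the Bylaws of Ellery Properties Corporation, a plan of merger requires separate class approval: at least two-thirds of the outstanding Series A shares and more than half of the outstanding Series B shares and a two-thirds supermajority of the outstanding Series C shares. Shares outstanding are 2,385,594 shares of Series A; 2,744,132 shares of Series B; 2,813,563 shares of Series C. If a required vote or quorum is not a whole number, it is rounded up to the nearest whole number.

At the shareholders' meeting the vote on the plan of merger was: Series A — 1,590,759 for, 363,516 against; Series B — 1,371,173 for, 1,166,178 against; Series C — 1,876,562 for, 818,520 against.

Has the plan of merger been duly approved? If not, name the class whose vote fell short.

Not approved — the Series B shares did not give the required vote.

Series A: 2/3 of 2385594 = 1590396; 1,590,396 required, 1,590,759 in favor — approved.
Series B: a majority of 2744132 is 1372067; 1,372,067 required, 1,371,173 in favor — not approved.
Series C: 2/3 of 2813563 = 1875708.67, rounded up to 1875709; 1,875,709 required, 1,876,562 in favor — approved.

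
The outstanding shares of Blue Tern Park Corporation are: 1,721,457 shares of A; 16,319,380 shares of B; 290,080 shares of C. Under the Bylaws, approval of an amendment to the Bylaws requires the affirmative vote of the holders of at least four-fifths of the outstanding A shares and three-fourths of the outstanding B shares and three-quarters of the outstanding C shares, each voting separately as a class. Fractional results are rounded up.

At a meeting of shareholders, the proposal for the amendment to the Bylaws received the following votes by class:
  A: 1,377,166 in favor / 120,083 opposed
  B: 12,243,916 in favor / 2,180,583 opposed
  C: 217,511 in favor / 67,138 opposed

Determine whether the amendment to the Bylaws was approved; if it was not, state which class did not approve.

A: 4/5 of 1721457 = 1377165.60, rounded up to 1377166; 1,377,166 required, 1,377,166 in favor — approved.
B: 3/4 of 16319380 = 12239535; 12,239,535 required, 12,243,916 in favor — approved.
C: 3/4 of 290080 = 217560; 217,560 required, 217,511 in favor — not approved.

Not approved — the C shares did not give the required vote.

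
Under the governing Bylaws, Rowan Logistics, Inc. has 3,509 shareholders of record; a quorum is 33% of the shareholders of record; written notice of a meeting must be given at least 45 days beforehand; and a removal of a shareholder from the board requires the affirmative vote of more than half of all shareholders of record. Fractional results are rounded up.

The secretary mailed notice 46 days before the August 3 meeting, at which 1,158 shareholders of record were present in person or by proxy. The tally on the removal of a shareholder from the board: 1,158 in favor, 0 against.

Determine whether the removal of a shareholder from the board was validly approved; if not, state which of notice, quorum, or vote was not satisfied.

Invalid — vote requirement not satisfied.

Notice: 46 days given; 45 required. Satisfied.
Quorum: 33% of 3,509 = 1,157.97, rounded up to 1,158; 1,158 present. Satisfied.
Vote: requires a majority of all shareholders of record (3,509); a majority of 3509 is 1755, so 1,755 needed; 1,158 in favor. Not satisfied.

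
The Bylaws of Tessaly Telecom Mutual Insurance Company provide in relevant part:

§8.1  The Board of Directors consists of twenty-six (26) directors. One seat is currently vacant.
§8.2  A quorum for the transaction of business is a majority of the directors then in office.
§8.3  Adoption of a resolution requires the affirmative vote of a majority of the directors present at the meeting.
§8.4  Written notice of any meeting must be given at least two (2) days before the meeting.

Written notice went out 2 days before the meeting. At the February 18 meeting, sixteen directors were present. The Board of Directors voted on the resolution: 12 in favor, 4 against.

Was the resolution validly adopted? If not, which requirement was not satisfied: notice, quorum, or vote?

Valid — all requirements satisfied.

Notice: 2 days given; 2 required (2 ≥ 2). Satisfied.
Quorum: 16 present; quorum is 13. Satisfied.
Vote: the resolution requires a majority of the directors present (16). A majority of 16 is 9, so 9 affirmative votes are needed; 12 voted in favor. Satisfied.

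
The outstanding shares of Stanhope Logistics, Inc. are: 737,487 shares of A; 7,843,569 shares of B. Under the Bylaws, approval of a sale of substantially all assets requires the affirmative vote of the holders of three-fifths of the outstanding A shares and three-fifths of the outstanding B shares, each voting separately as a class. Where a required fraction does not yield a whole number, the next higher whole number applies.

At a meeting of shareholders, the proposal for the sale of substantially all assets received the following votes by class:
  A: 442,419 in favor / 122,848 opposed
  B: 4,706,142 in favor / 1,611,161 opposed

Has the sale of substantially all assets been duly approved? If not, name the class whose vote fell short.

A: 3/5 of 737487 = 442492.20, rounded up to 442493; 442,493 required, 442,419 in favor — not approved.
B: 3/5 of 7843569 = 4706141.40, rounded up to 4706142; 4,706,142 required, 4,706,142 in favor — approved.

Not approved — the A shares did not give the required vote.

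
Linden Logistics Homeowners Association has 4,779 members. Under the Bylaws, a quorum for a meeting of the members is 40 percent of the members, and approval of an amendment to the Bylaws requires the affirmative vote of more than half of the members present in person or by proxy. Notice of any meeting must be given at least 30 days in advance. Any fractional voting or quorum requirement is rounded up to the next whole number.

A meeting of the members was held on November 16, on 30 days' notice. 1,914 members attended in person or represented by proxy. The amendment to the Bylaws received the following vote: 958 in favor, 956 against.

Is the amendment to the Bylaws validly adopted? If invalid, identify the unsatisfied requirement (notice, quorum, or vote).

Valid — all requirements satisfied.

Notice: 30 days given; 30 required. Satisfied.
Quorum: 40% of 4,779 = 1,911.60, rounded up to 1,912; 1,914 present. Satisfied.
Vote: requires a majority of those present (1,914); a majority of 1914 is 958, so 958 needed; 958 in favor. Satisfied.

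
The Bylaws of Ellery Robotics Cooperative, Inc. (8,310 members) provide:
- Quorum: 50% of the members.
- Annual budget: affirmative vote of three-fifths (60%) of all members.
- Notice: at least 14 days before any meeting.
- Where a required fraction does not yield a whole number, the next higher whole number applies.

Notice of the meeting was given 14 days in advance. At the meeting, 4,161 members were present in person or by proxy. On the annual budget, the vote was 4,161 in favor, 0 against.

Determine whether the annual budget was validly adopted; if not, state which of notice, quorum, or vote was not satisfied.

Notice: 14 days given; 14 required. Satisfied.
Quorum: 50% of 8,310 = 4,155; 4,161 present. Satisfied.
Vote: requires three-fifths of all members (8,310); 3/5 of 8310 = 4986, so 4,986 needed; 4,161 in favor. Not satisfied.

Invalid — vote requirement not satisfied.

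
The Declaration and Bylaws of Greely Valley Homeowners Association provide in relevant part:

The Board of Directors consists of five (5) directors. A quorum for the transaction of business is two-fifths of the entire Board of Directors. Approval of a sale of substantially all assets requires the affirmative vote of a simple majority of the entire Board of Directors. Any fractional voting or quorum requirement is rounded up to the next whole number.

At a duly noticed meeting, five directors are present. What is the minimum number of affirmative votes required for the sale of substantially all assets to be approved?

3

The sale of substantially all assets requires a majority of the entire Board of Directors (5).
A majority of 5 is 3.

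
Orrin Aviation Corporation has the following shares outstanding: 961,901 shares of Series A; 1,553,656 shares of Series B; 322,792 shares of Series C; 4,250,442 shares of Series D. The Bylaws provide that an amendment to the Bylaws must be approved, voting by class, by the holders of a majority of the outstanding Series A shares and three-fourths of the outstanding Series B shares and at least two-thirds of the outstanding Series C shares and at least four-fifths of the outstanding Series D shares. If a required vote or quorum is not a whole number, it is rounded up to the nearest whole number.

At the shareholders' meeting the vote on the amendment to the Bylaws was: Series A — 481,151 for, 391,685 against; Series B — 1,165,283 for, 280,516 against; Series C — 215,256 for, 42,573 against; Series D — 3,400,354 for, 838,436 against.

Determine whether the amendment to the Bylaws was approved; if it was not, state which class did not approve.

Approved — every class gave the required vote.

Series A: a majority of 961901 is 480951; 480,951 required, 481,151 in favor — approved.
Series B: 3/4 of 1553656 = 1165242; 1,165,242 required, 1,165,283 in favor — approved.
Series C: 2/3 of 322792 = 215194.67, rounded up to 215195; 215,195 required, 215,256 in favor — approved.
Series D: 4/5 of 4250442 = 3400353.60, rounded up to 3400354; 3,400,354 required, 3,400,354 in favor — approved.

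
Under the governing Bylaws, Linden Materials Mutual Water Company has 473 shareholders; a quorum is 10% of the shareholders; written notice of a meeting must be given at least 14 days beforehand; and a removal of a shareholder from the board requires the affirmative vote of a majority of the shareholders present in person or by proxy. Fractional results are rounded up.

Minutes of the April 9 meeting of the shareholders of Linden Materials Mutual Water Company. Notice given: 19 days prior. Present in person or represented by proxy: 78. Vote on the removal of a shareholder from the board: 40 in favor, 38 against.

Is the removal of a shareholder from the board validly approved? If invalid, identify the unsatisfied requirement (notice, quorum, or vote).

Notice: 19 days given; 14 required. Satisfied.
Quorum: 10% of 473 = 47.30, rounded up to 48; 78 present. Satisfied.
Vote: requires a majority of those present (78); a majority of 78 is 40, so 40 needed; 40 in favor. Satisfied.

Valid — all requirements satisfied.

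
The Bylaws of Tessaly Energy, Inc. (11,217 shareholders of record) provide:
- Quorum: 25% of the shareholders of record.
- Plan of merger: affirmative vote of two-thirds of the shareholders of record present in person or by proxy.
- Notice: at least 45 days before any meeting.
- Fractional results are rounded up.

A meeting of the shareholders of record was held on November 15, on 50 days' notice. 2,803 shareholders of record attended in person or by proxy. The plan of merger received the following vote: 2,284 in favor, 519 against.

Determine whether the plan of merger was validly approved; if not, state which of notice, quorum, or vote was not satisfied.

Notice: 50 days given; 45 required. Satisfied.
Quorum: 25% of 11,217 = 2,804.25, rounded up to 2,805; 2,803 present. Not satisfied.
Vote: requires two-thirds of those present (2,803); 2/3 of 2803 = 1868.67, rounded up to 1869, so 1,869 needed; 2,284 in favor. Satisfied.

Invalid — quorum requirement not satisfied.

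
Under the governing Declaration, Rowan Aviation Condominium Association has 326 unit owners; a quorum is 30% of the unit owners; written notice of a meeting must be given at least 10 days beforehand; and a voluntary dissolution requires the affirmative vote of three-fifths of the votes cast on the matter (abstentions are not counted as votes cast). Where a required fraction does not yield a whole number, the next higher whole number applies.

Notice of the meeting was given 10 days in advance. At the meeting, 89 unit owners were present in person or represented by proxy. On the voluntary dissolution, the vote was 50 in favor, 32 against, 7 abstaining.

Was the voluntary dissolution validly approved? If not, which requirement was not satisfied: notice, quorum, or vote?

Notice: 10 days given; 10 required. Satisfied.
Quorum: 30% of 326 = 97.80, rounded up to 98; 89 present. Not satisfied.
Vote: requires three-fifths of the votes cast (89 − 7 abstaining = 82); 3/5 of 82 = 49.20, rounded up to 50, so 50 needed; 50 in favor. Satisfied.

Invalid — quorum requirement not satisfied.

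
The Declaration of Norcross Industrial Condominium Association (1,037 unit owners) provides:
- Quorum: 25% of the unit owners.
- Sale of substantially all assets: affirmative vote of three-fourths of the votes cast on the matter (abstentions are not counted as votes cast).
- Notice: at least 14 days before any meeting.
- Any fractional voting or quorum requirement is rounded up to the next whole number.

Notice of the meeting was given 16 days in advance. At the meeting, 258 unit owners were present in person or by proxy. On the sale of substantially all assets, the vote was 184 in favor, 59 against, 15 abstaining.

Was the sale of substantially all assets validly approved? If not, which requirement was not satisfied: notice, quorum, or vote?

Notice: 16 days given; 14 required. Satisfied.
Quorum: 25% of 1,037 = 259.25, rounded up to 260; 258 present. Not satisfied.
Vote: requires three-fourths of the votes cast (258 − 15 abstaining = 243); 3/4 of 243 = 182.25, rounded up to 183, so 183 needed; 184 in favor. Satisfied.

Invalid — quorum requirement not satisfied.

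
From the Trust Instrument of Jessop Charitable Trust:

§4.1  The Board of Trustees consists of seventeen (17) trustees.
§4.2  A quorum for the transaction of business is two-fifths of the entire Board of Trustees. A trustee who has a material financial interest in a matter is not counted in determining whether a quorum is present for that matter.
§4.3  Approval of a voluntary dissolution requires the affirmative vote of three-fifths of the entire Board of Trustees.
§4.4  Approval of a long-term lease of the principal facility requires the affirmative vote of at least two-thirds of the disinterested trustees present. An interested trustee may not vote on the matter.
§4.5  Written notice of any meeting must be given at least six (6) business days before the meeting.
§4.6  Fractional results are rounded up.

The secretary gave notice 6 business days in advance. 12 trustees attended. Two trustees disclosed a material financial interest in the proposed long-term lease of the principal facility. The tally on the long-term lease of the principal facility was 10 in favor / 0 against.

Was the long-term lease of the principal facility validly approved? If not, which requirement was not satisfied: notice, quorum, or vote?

Notice: 6 business days given; 6 required (6 ≥ 6). Satisfied.
Quorum: 12 present, but the 2 interested trustees do not count, leaving 10. Quorum is 7. Satisfied.
Vote: the long-term lease of the principal facility requires two-thirds of the disinterested trustees present (12 − 2 = 10). 2/3 of 10 = 6.67, rounded up to 7, so 7 affirmative votes are needed; 10 voted in favor. Satisfied.

Valid — all requirements satisfied.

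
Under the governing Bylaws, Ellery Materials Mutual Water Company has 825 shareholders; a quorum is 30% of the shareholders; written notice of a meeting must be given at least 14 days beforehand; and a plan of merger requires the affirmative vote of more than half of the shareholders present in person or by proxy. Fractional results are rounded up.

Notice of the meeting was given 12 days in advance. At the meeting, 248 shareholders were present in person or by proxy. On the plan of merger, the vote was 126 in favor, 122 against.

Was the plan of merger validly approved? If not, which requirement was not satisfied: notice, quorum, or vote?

Invalid — notice requirement not satisfied.

Notice: 12 days given; 14 required. Not satisfied.
Quorum: 30% of 825 = 247.50, rounded up to 248; 248 present. Satisfied.
Vote: requires a majority of those present (248); a majority of 248 is 125, so 125 needed; 126 in favor. Satisfied.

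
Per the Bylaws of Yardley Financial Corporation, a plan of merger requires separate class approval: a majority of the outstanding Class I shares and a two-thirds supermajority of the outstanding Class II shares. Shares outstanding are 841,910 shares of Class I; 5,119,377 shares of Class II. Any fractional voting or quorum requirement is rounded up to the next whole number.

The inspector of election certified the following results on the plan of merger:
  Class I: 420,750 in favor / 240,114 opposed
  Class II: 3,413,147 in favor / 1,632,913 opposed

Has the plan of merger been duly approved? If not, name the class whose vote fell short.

Not approved — the Class I shares did not give the required vote.

Class I: a majority of 841910 is 420956; 420,956 required, 420,750 in favor — not approved.
Class II: 2/3 of 5119377 = 3412918; 3,412,918 required, 3,413,147 in favor — approved.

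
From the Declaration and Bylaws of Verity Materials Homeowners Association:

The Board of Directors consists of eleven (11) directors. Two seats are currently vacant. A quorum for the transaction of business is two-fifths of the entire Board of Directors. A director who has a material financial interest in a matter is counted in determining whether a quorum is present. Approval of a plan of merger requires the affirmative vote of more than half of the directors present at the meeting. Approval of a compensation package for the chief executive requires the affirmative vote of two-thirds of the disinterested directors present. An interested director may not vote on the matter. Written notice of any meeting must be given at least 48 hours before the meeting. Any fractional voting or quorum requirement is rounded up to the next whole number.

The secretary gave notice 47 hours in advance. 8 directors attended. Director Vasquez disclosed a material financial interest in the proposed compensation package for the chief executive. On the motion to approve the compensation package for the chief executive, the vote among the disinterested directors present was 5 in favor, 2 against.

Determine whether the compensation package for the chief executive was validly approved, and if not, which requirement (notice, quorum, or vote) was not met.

Notice: 47 hours given; 48 required (47 < 48). Not satisfied.
Quorum: 8 present (interested directors count toward quorum); quorum is 5. Satisfied.
Vote: the compensation package for the chief executive requires two-thirds of the disinterested directors present (8 − 1 = 7). 2/3 of 7 = 4.67, rounded up to 5, so 5 affirmative votes are needed; 5 voted in favor. Satisfied.

Invalid — notice requirement not satisfied.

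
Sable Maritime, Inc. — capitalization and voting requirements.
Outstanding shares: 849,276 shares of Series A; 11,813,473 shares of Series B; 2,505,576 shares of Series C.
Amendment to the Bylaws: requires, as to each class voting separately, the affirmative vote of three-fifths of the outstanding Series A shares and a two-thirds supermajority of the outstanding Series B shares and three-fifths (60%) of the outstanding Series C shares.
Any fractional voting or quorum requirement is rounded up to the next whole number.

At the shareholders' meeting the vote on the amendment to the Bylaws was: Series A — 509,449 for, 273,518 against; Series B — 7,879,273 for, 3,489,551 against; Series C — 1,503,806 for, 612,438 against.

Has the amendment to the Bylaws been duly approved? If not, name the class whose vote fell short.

Not approved — the Series A shares did not give the required vote.

Series A: 3/5 of 849276 = 509565.60, rounded up to 509566; 509,566 required, 509,449 in favor — not approved.
Series B: 2/3 of 11813473 = 7875648.67, rounded up to 7875649; 7,875,649 required, 7,879,273 in favor — approved.
Series C: 3/5 of 2505576 = 1503345.60, rounded up to 1503346; 1,503,346 required, 1,503,806 in favor — approved.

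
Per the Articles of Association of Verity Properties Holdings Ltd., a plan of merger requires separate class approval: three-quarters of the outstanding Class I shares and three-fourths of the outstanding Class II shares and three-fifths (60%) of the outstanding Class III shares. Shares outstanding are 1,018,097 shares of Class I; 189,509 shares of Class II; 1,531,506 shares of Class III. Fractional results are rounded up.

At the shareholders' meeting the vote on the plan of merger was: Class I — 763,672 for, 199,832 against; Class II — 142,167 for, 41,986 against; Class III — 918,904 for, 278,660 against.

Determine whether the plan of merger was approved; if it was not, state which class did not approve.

Approved — every class gave the required vote.

Class I: 3/4 of 1018097 = 763572.75, rounded up to 763573; 763,573 required, 763,672 in favor — approved.
Class II: 3/4 of 189509 = 142131.75, rounded up to 142132; 142,132 required, 142,167 in favor — approved.
Class III: 3/5 of 1531506 = 918903.60, rounded up to 918904; 918,904 required, 918,904 in favor — approved.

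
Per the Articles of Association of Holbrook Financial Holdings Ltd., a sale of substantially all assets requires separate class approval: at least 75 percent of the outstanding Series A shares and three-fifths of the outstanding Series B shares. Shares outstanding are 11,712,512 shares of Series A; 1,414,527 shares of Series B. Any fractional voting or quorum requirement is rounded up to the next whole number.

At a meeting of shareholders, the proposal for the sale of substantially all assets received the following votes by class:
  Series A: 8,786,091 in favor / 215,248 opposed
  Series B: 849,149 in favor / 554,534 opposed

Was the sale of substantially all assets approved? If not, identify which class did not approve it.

Series A: 3/4 of 11712512 = 8784384; 8,784,384 required, 8,786,091 in favor — approved.
Series B: 3/5 of 1414527 = 848716.20, rounded up to 848717; 848,717 required, 849,149 in favor — approved.

Approved — every class gave the required vote.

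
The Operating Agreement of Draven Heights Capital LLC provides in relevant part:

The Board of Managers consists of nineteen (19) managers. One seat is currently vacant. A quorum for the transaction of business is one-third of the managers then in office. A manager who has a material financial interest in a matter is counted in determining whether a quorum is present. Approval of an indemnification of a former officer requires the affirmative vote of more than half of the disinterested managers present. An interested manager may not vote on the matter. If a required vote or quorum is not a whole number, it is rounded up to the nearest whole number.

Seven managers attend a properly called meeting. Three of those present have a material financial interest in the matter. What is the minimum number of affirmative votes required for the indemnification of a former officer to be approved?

3

The indemnification of a former officer requires a majority of the disinterested managers present (7 − 3 = 4).
A majority of 4 is 3.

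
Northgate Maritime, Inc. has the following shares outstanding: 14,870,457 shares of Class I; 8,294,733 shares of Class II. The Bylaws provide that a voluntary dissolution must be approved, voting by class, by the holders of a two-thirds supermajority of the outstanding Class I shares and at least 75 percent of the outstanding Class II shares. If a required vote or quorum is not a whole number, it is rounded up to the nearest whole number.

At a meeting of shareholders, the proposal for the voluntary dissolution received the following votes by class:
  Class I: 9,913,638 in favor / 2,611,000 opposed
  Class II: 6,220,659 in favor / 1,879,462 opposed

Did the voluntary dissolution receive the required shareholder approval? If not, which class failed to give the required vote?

Not approved — the Class II shares did not give the required vote.

Class I: 2/3 of 14870457 = 9913638; 9,913,638 required, 9,913,638 in favor — approved.
Class II: 3/4 of 8294733 = 6221049.75, rounded up to 6221050; 6,221,050 required, 6,220,659 in favor — not approved.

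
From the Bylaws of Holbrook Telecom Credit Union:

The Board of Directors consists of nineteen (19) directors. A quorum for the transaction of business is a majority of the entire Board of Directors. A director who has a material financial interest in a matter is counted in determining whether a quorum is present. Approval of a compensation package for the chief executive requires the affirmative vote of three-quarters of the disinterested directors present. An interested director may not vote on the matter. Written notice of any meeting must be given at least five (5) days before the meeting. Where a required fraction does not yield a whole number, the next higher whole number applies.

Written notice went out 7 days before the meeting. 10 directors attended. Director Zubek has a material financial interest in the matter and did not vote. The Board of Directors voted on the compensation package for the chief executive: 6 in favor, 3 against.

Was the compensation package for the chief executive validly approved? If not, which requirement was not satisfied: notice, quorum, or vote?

Invalid — vote requirement not satisfied.

Notice: 7 days given; 5 required (7 ≥ 5). Satisfied.
Quorum: 10 present (interested directors count toward quorum); quorum is 10. Satisfied.
Vote: the compensation package for the chief executive requires three-fourths of the disinterested directors present (10 − 1 = 9). 3/4 of 9 = 6.75, rounded up to 7, so 7 affirmative votes are needed; 6 voted in favor. Not satisfied.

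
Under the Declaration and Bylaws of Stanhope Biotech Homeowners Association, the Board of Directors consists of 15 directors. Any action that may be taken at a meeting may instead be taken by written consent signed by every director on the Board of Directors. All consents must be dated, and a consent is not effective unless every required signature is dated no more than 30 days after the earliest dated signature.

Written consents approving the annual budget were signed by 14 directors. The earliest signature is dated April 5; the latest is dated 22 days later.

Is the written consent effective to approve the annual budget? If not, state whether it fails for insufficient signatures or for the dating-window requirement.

Not effective — insufficient signatures.

Signatures required: all of 15 — unanimous means all 15, so 15 needed; 14 signed. Insufficient.
Dating window: the latest signature is 22 days after the earliest; the limit is 30 days. Within the window.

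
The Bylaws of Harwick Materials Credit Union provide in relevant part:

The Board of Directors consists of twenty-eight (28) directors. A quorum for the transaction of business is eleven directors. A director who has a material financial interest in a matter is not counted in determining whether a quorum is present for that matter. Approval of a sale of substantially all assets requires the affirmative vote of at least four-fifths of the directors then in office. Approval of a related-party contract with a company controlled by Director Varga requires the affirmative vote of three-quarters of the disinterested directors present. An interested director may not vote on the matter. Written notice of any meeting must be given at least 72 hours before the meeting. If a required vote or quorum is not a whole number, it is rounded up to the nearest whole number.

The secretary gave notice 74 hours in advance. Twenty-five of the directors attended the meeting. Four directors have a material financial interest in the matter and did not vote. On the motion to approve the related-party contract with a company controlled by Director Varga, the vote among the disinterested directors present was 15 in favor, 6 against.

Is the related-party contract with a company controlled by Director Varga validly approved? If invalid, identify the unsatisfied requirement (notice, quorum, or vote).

Invalid — vote requirement not satisfied.

Notice: 74 hours given; 72 required (74 ≥ 72). Satisfied.
Quorum: 25 present, but the 4 interested directors do not count, leaving 21. Quorum is 11. Satisfied.
Vote: the related-party contract with a company controlled by Director Varga requires three-fourths of the disinterested directors present (25 − 4 = 21). 3/4 of 21 = 15.75, rounded up to 16, so 16 affirmative votes are needed; 15 voted in favor. Not satisfied.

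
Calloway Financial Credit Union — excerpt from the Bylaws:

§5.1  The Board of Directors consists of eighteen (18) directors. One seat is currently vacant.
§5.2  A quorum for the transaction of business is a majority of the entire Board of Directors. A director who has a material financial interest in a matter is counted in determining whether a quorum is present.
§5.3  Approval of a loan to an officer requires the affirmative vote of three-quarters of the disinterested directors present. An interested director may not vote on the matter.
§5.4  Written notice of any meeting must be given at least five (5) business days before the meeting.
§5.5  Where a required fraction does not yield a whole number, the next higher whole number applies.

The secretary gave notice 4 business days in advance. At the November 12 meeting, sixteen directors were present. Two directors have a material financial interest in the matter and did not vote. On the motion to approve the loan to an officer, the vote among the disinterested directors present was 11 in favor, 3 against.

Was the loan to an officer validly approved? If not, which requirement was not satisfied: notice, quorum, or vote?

Invalid — notice requirement not satisfied.

Notice: 4 business days given; 5 required (4 < 5). Not satisfied.
Quorum: 16 present (interested directors count toward quorum); quorum is 10. Satisfied.
Vote: the loan to an officer requires three-fourths of the disinterested directors present (16 − 2 = 14). 3/4 of 14 = 10.50, rounded up to 11, so 11 affirmative votes are needed; 11 voted in favor. Satisfied.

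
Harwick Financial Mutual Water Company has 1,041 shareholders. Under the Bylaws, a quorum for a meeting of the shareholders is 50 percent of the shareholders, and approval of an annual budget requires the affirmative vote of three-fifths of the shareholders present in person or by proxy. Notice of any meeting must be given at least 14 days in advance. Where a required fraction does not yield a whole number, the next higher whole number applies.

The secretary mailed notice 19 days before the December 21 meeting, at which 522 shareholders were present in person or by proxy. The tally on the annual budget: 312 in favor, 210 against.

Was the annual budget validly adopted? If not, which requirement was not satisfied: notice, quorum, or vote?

Invalid — vote requirement not satisfied.

Notice: 19 days given; 14 required. Satisfied.
Quorum: 50% of 1,041 = 520.50, rounded up to 521; 522 present. Satisfied.
Vote: requires three-fifths of those present (522); 3/5 of 522 = 313.20, rounded up to 314, so 314 needed; 312 in favor. Not satisfied.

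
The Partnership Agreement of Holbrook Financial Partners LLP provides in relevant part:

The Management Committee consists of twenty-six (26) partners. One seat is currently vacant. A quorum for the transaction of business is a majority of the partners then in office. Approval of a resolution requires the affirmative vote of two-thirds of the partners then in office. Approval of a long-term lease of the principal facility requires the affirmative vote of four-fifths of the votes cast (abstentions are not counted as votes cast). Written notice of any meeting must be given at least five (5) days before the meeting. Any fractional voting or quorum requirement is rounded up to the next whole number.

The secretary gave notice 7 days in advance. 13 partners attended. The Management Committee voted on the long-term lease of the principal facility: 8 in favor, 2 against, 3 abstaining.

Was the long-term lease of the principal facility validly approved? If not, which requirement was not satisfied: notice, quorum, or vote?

Valid — all requirements satisfied.

Notice: 7 days given; 5 required (7 ≥ 5). Satisfied.
Quorum: 13 present; quorum is 13. Satisfied.
Vote: the long-term lease of the principal facility requires four-fifths of the votes cast (13 present − 3 abstaining = 10). 4/5 of 10 = 8, so 8 affirmative votes are needed; 8 voted in favor. Satisfied.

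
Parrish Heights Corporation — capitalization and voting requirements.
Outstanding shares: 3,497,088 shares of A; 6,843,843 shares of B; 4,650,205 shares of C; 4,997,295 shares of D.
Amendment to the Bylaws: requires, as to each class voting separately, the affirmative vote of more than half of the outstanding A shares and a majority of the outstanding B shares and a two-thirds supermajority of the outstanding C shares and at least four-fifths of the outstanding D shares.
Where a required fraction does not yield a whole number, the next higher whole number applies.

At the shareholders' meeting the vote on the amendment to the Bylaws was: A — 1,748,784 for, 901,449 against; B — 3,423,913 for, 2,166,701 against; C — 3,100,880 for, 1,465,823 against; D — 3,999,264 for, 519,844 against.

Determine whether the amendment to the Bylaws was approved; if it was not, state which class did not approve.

Approved — every class gave the required vote.

A: a majority of 3497088 is 1748545; 1,748,545 required, 1,748,784 in favor — approved.
B: a majority of 6843843 is 3421922; 3,421,922 required, 3,423,913 in favor — approved.
C: 2/3 of 4650205 = 3100136.67, rounded up to 3100137; 3,100,137 required, 3,100,880 in favor — approved.
D: 4/5 of 4997295 = 3997836; 3,997,836 required, 3,999,264 in favor — approved.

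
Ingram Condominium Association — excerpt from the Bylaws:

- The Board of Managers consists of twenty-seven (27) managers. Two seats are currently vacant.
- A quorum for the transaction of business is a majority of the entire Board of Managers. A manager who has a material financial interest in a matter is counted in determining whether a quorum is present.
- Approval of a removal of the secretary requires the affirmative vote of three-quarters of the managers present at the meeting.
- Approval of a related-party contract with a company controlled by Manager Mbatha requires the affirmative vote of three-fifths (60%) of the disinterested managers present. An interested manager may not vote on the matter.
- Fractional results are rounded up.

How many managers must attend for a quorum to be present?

14

A majority of 27 is 14.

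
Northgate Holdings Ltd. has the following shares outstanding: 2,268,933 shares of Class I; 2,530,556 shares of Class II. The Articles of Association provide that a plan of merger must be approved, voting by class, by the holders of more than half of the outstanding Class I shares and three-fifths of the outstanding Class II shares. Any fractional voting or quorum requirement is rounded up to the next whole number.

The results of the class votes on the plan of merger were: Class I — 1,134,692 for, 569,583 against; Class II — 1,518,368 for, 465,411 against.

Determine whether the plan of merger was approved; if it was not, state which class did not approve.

Approved — every class gave the required vote.

Class I: a majority of 2268933 is 1134467; 1,134,467 required, 1,134,692 in favor — approved.
Class II: 3/5 of 2530556 = 1518333.60, rounded up to 1518334; 1,518,334 required, 1,518,368 in favor — approved.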